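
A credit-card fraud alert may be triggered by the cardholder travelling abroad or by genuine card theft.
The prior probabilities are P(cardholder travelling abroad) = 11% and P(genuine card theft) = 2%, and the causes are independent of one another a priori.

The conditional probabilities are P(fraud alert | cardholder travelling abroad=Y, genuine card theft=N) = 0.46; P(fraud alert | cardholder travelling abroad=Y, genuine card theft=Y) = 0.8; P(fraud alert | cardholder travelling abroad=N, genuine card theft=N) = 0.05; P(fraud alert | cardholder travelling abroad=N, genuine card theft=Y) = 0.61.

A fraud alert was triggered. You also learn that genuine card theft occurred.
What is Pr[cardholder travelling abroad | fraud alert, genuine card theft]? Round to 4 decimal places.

Enumerate both values of cardholder travelling abroad and weight by the priors:
  P(fraud alert | genuine card theft) = 0.61*0.89 + 0.8*0.11
        = 0.542900 + 0.088000 = 0.630900
The terms with cardholder travelling abroad present sum to 0.088000, so
  P(cardholder travelling abroad | fraud alert, genuine card theft) = 0.088000 / 0.630900 ≈ 0.1395

Pr[cardholder travelling abroad | fraud alert, genuine card theft] ≈ 0.1395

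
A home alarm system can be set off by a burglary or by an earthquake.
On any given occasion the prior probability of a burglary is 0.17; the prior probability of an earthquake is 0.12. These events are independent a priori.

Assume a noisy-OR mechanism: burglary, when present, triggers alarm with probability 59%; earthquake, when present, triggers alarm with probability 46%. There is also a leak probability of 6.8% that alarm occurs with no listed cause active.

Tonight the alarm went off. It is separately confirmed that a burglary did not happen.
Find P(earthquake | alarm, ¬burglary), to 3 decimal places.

Under noisy-OR, P(alarm | causes) = 1 − (1−0.068)·∏(1−qᵢ) over the active causes.
Sum P(alarm|·) weighted by the priors over both values of earthquake:
  P(alarm | ¬burglary) = 0.068·0.88 + 0.49672·0.12
        = 0.059840 + 0.059606 = 0.119446
Configurations with earthquake contribute 0.059606, so
  P(earthquake | alarm, ¬burglary) = 0.059606 / 0.119446 ≈ 0.499

P(earthquake | alarm, ¬burglary) ≈ 0.499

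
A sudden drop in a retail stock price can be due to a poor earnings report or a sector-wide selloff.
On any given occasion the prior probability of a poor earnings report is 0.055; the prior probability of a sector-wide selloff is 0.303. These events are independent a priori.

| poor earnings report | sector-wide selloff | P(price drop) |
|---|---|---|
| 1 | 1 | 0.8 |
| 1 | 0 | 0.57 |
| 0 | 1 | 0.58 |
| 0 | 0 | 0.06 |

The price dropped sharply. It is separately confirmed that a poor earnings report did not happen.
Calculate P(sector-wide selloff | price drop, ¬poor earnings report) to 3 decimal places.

For the numerator, keep only sector-wide selloff=true terms: 0.58*0.303 = 0.175740
Normalizer over all consistent configurations: 0.06*0.697 + 0.58*0.303 = 0.217560
P(sector-wide selloff | price drop, ¬poor earnings report) = 0.175740/0.217560 ≈ 0.808

P(sector-wide selloff | price drop, ¬poor earnings report) ≈ 0.808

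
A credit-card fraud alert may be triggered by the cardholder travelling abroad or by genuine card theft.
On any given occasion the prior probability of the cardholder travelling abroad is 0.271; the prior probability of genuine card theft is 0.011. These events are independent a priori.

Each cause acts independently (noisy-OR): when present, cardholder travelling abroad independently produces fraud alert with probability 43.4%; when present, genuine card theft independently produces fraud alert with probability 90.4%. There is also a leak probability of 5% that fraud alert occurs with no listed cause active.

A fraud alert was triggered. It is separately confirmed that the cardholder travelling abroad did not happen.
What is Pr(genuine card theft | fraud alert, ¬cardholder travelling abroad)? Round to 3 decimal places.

Pr(genuine card theft | fraud alert, ¬cardholder travelling abroad) ≈ 0.168

Under noisy-OR, P(fraud alert | causes) = 1 − (1−0.05)·∏(1−qᵢ) over the active causes.
Enumerate both values of genuine card theft and weight by the priors:
  P(fraud alert | ¬cardholder travelling abroad) = 0.05·0.989 + 0.9088·0.011
        = 0.049450 + 0.009997 = 0.059447
The terms with genuine card theft present sum to 0.009997, so
  P(genuine card theft | fraud alert, ¬cardholder travelling abroad) = 0.009997 / 0.059447 ≈ 0.168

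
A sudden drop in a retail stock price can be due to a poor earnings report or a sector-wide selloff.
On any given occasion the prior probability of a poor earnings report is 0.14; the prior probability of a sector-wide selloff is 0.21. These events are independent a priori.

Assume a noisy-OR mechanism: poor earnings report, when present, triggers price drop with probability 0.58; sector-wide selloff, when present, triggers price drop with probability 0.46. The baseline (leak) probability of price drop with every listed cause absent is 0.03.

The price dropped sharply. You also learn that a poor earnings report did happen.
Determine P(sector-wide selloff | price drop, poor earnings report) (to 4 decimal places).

Under noisy-OR, P(price drop | causes) = 1 − (1−0.03)·∏(1−qᵢ) over the active causes.
Sum P(price drop|·) weighted by the priors over both values of sector-wide selloff:
  P(price drop | poor earnings report) = 0.5926×0.79 + 0.780004×0.21
        = 0.468154 + 0.163801 = 0.631955
The terms with sector-wide selloff present sum to 0.163801, so
  P(sector-wide selloff | price drop, poor earnings report) = 0.163801 / 0.631955 ≈ 0.2592

P(sector-wide selloff | price drop, poor earnings report) ≈ 0.2592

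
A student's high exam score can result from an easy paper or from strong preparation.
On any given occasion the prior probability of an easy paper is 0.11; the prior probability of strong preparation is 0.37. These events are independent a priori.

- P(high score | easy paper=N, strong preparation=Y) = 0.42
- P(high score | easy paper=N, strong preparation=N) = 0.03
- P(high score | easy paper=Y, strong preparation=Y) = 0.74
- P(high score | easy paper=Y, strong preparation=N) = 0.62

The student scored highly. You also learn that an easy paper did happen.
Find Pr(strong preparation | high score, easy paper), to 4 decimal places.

Numerator (weight on configurations with strong preparation): 0.74*0.37 = 0.273800
Normalizer over all consistent configurations: 0.62*0.63 + 0.74*0.37 = 0.664400
Posterior = 0.273800 / 0.664400 ≈ 0.4121

Pr(strong preparation | high score, easy paper) ≈ 0.4121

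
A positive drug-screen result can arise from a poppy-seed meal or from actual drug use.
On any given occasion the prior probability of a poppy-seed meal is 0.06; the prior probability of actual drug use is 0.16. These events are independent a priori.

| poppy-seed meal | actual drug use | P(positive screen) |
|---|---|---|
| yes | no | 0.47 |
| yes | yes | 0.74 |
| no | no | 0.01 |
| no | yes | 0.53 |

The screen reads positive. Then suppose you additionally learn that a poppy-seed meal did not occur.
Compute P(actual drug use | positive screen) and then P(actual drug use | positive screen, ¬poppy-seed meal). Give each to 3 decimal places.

Weight on actual drug use=true, given the evidence: 0.079712 + 0.007104 = 0.086816
The normalizing constant is 0.01×0.94×0.84 + 0.53×0.94×0.16 + 0.47×0.06×0.84 + 0.74×0.06×0.16 = 0.118400
Posterior = 0.086816 / 0.118400 ≈ 0.733

Now condition on the additional information:
By total probability over both values of actual drug use:
  P(positive screen | ¬poppy-seed meal) = 0.01·0.84 + 0.53·0.16
        = 0.008400 + 0.084800 = 0.093200
The terms with actual drug use present sum to 0.084800, so
  P(actual drug use | positive screen, ¬poppy-seed meal) = 0.084800 / 0.093200 ≈ 0.910
Ruling out poppy-seed meal raises the posterior on actual drug use — the flip side of explaining away.

P(actual drug use | positive screen) ≈ 0.733; P(actual drug use | positive screen, ¬poppy-seed meal) ≈ 0.910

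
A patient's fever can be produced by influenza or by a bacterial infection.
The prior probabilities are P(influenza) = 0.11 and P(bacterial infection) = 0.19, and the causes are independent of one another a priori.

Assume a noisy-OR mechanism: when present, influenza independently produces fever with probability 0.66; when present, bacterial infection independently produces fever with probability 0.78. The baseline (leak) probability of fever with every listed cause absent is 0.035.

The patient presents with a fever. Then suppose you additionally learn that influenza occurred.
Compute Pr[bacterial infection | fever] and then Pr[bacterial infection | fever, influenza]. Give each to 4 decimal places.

Under noisy-OR, P(fever | causes) = 1 − (1−0.035)·∏(1−qᵢ) over the active causes.
P(fever) = 0.035·0.89·0.81 + 0.7877·0.89·0.19 + 0.6719·0.11·0.81 + 0.927818·0.11·0.19 = 0.025232 + 0.133200 + 0.059866 + 0.019391 = 0.237689
Of this, 0.152591 comes from 0.133200 + 0.019391 (the bacterial infection=true cases).
Hence the posterior is 0.152591/0.237689 ≈ 0.6420.

Now also conditioning on influenza=true:
P(fever | influenza) = 0.6719×0.81 + 0.927818×0.19 = 0.544239 + 0.176285 = 0.720524
Restricting to configurations with bacterial infection present: 0.927818×0.19 = 0.176285.
Hence the posterior is 0.176285/0.720524 ≈ 0.2447.

Pr[bacterial infection | fever] ≈ 0.6420; Pr[bacterial infection | fever, influenza] ≈ 0.2447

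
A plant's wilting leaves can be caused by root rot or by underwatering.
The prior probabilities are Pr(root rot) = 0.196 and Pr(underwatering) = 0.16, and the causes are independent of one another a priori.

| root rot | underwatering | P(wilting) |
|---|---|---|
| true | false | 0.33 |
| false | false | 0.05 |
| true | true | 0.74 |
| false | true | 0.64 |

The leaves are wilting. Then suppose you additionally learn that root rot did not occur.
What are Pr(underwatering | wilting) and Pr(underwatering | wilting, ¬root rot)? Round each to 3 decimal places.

Pr(underwatering | wilting) ≈ 0.545; Pr(underwatering | wilting, ¬root rot) ≈ 0.709

For the numerator, keep only underwatering=true terms: 0.082330 + 0.023206 = 0.105536
The normalizing constant is 0.05·0.804·0.84 + 0.64·0.804·0.16 + 0.33·0.196·0.84 + 0.74·0.196·0.16 = 0.193635
Posterior = 0.105536 / 0.193635 ≈ 0.545

Now condition on the additional information:
Weight on underwatering=true, given the evidence: 0.64·0.16 = 0.102400
The normalizing constant is 0.05·0.84 + 0.64·0.16 = 0.144400
Posterior = 0.102400 / 0.144400 ≈ 0.709
Ruling out root rot raises the posterior on underwatering — the flip side of explaining away.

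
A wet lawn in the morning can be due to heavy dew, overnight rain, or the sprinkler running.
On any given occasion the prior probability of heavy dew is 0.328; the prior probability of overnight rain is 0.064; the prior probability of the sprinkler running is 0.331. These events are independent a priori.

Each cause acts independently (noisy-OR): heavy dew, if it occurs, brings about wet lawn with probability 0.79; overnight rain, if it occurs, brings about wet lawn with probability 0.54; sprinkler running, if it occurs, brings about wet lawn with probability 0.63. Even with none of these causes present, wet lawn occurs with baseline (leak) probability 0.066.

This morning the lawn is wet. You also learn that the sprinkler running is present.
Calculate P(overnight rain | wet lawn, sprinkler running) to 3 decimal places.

P(overnight rain | wet lawn, sprinkler running) ≈ 0.075

Under noisy-OR, P(wet lawn | causes) = 1 − (1−0.066)·∏(1−qᵢ) over the active causes.
P(wet lawn | sprinkler running) = 0.65442*0.672*0.936 + 0.841033*0.672*0.064 + 0.927428*0.328*0.936 + 0.966617*0.328*0.064 = 0.411625 + 0.036171 + 0.284728 + 0.020291 = 0.752815
The overnight rain-present share is 0.036171 + 0.020291 = 0.056462.
P(overnight rain | wet lawn, sprinkler running) = 0.056462 / 0.752815 ≈ 0.075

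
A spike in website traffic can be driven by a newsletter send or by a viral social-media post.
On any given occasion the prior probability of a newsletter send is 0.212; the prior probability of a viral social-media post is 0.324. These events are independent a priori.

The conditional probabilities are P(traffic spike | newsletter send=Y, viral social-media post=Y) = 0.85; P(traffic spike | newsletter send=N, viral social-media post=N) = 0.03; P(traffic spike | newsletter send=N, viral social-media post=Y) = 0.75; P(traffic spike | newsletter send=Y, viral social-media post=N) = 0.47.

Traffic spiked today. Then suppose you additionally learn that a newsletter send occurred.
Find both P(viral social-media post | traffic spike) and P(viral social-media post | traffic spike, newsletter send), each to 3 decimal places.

Sum P(traffic spike|·) weighted by the priors over the 4 (newsletter send, viral social-media post) configurations:
  P(traffic spike) = 0.03*0.788*0.676 + 0.75*0.788*0.324 + 0.47*0.212*0.676 + 0.85*0.212*0.324
        = 0.015981 + 0.191484 + 0.067357 + 0.058385 = 0.333207
The terms with viral social-media post present sum to 0.249869, so
  P(viral social-media post | traffic spike) = 0.249869 / 0.333207 ≈ 0.750

Now condition on the additional information:
P(traffic spike | newsletter send) = 0.47*0.676 + 0.85*0.324 = 0.317720 + 0.275400 = 0.593120
Restricting to configurations with viral social-media post present: 0.85*0.324 = 0.275400.
So P(viral social-media post | traffic spike, newsletter send) = 0.275400/0.593120 ≈ 0.464.

P(viral social-media post | traffic spike) ≈ 0.750; P(viral social-media post | traffic spike, newsletter send) ≈ 0.464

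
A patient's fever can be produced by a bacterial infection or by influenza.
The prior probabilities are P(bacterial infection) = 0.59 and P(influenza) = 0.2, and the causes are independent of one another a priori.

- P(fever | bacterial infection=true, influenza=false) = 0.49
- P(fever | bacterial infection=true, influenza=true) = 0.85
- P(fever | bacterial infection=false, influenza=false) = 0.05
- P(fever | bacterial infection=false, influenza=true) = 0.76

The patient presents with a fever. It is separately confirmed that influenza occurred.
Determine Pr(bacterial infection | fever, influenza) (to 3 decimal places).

Pr(bacterial infection | fever, influenza) ≈ 0.617

Enumerate both values of bacterial infection and weight by the priors:
  P(fever | influenza) = 0.76·0.41 + 0.85·0.59
        = 0.311600 + 0.501500 = 0.813100
Configurations with bacterial infection contribute 0.501500, so
  P(bacterial infection | fever, influenza) = 0.501500 / 0.813100 ≈ 0.617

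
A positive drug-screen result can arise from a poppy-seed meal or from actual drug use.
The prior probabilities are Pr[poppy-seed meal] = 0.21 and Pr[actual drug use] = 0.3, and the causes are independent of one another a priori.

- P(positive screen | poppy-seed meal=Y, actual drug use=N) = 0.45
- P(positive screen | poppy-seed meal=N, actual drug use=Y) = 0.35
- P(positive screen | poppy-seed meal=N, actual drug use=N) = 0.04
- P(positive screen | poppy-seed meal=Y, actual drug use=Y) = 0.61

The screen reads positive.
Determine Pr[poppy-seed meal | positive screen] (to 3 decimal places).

Numerator (weight on configurations with poppy-seed meal): 0.066150 + 0.038430 = 0.104580
The normalizing constant is 0.04·0.79·0.7 + 0.35·0.79·0.3 + 0.45·0.21·0.7 + 0.61·0.21·0.3 = 0.209650
Posterior = 0.104580 / 0.209650 ≈ 0.499

Pr[poppy-seed meal | positive screen] ≈ 0.499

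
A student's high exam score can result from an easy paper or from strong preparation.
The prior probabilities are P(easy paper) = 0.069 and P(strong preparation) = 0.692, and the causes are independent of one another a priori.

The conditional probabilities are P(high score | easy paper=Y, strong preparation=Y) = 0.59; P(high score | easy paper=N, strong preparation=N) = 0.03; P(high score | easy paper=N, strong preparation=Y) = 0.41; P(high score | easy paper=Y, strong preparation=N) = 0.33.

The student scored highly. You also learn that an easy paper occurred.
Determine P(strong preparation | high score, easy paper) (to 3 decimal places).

P(strong preparation | high score, easy paper) ≈ 0.801

Weight on strong preparation=true, given the evidence: 0.59·0.692 = 0.408280
The normalizing constant is 0.33·0.308 + 0.59·0.692 = 0.509920
P(strong preparation | high score, easy paper) = 0.408280/0.509920 ≈ 0.801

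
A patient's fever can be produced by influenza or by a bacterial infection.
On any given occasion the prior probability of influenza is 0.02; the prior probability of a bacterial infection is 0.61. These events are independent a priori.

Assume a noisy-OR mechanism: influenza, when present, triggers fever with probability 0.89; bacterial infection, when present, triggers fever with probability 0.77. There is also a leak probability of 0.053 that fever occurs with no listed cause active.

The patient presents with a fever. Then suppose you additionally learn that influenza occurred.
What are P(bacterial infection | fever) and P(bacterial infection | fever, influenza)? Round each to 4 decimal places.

P(bacterial infection | fever) ≈ 0.9462; P(bacterial infection | fever, influenza) ≈ 0.6302

Under noisy-OR, P(fever | causes) = 1 − (1−0.053)·∏(1−qᵢ) over the active causes.
P(fever) = 0.053*0.98*0.39 + 0.78219*0.98*0.61 + 0.89583*0.02*0.39 + 0.976041*0.02*0.61 = 0.020257 + 0.467593 + 0.006987 + 0.011908 = 0.506745
Restricting to configurations with bacterial infection present: 0.467593 + 0.011908 = 0.479501.
Hence the posterior is 0.479501/0.506745 ≈ 0.9462.

Now condition on the additional information:
By total probability over both values of bacterial infection:
  P(fever | influenza) = 0.89583·0.39 + 0.976041·0.61
        = 0.349374 + 0.595385 = 0.944759
Keeping only the bacterial infection-present terms gives 0.595385, so
  P(bacterial infection | fever, influenza) = 0.595385 / 0.944759 ≈ 0.6302
The drop from 0.9462 to 0.6302 is the explaining-away (discounting) effect.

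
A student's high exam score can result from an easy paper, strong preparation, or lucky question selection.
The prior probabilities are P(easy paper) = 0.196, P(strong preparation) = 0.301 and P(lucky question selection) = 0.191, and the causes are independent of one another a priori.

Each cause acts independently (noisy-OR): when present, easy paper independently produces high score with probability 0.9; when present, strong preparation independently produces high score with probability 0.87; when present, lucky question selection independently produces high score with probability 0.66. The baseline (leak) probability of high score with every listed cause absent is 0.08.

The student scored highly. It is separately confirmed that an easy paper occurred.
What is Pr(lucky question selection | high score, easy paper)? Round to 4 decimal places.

Pr(lucky question selection | high score, easy paper) ≈ 0.1984

Under noisy-OR, P(high score | causes) = 1 − (1−0.08)·∏(1−qᵢ) over the active causes.
By total probability over the 4 (strong preparation, lucky question selection) configurations:
  P(high score | easy paper) = 0.908×0.699×0.809 + 0.96872×0.699×0.191 + 0.98804×0.301×0.809 + 0.995934×0.301×0.191
        = 0.513466 + 0.129333 + 0.240597 + 0.057257 = 0.940653
Configurations with lucky question selection contribute 0.186590, so
  P(lucky question selection | high score, easy paper) = 0.186590 / 0.940653 ≈ 0.1984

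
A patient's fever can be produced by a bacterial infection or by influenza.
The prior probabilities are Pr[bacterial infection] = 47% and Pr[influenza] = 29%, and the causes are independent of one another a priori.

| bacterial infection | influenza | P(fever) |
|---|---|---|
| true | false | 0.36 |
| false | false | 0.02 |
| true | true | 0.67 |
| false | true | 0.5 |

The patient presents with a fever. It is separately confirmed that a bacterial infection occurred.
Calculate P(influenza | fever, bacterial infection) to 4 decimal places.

P(influenza | fever, bacterial infection) ≈ 0.4319

Weight on influenza=true, given the evidence: 0.67·0.29 = 0.194300
Normalizer over all consistent configurations: 0.36·0.71 + 0.67·0.29 = 0.449900
P(influenza | fever, bacterial infection) = 0.194300/0.449900 ≈ 0.4319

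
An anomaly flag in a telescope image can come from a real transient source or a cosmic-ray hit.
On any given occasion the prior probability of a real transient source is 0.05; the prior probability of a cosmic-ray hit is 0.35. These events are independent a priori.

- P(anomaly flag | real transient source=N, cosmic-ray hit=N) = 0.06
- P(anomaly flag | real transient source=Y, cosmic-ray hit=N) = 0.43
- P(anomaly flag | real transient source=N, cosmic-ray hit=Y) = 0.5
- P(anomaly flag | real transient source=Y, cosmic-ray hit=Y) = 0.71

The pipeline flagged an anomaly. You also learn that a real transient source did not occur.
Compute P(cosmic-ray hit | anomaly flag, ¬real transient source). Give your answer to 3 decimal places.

Weight on cosmic-ray hit=true, given the evidence: 0.5·0.35 = 0.175000
Normalizer over all consistent configurations: 0.06·0.65 + 0.5·0.35 = 0.214000
P(cosmic-ray hit | anomaly flag, ¬real transient source) = 0.175000/0.214000 ≈ 0.818

P(cosmic-ray hit | anomaly flag, ¬real transient source) ≈ 0.818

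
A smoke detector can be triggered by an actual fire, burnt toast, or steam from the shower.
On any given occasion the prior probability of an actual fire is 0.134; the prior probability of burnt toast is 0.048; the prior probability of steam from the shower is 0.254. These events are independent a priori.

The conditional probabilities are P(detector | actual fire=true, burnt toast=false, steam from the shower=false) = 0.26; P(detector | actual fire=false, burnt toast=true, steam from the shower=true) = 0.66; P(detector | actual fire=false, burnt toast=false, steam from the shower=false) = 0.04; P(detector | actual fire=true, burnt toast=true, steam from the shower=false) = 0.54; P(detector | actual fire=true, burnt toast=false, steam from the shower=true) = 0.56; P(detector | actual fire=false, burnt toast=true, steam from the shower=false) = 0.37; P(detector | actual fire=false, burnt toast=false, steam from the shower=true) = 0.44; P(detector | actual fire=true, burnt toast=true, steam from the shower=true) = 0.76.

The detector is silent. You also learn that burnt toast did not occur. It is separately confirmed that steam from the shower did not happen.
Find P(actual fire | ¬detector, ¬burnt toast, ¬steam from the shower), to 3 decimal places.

By total probability over both values of actual fire:
  P(¬detector | ¬burnt toast, ¬steam from the shower) = 0.96×0.866 + 0.74×0.134
        = 0.831360 + 0.099160 = 0.930520
Configurations with actual fire contribute 0.099160, so
  P(actual fire | ¬detector, ¬burnt toast, ¬steam from the shower) = 0.099160 / 0.930520 ≈ 0.107

P(actual fire | ¬detector, ¬burnt toast, ¬steam from the shower) ≈ 0.107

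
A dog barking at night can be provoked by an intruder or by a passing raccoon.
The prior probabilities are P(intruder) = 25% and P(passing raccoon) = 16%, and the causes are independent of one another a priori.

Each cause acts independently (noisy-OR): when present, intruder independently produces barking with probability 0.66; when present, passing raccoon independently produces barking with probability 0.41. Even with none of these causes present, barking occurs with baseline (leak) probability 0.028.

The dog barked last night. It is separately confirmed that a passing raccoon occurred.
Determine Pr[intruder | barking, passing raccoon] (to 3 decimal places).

Pr[intruder | barking, passing raccoon] ≈ 0.386

Under noisy-OR, P(barking | causes) = 1 − (1−0.028)·∏(1−qᵢ) over the active causes.
Weight on intruder=true, given the evidence: 0.805017×0.25 = 0.201254
Denominator P(barking | passing raccoon): 0.42652×0.75 + 0.805017×0.25 = 0.521144
P(intruder | barking, passing raccoon) = 0.201254/0.521144 ≈ 0.386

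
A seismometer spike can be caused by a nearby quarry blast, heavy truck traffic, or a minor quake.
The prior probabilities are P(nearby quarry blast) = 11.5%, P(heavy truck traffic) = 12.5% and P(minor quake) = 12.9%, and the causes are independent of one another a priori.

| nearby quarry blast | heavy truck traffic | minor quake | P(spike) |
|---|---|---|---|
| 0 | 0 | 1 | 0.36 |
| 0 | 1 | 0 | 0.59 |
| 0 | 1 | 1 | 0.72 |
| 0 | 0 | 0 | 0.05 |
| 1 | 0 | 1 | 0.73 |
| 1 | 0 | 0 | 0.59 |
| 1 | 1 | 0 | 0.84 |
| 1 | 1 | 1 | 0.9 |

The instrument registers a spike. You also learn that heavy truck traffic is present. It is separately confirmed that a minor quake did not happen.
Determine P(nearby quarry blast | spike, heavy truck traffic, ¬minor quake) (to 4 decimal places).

Enumerate both values of nearby quarry blast and weight by the priors:
  P(spike | heavy truck traffic, ¬minor quake) = 0.59·0.885 + 0.84·0.115
        = 0.522150 + 0.096600 = 0.618750
The terms with nearby quarry blast present sum to 0.096600, so
  P(nearby quarry blast | spike, heavy truck traffic, ¬minor quake) = 0.096600 / 0.618750 ≈ 0.1561

P(nearby quarry blast | spike, heavy truck traffic, ¬minor quake) ≈ 0.1561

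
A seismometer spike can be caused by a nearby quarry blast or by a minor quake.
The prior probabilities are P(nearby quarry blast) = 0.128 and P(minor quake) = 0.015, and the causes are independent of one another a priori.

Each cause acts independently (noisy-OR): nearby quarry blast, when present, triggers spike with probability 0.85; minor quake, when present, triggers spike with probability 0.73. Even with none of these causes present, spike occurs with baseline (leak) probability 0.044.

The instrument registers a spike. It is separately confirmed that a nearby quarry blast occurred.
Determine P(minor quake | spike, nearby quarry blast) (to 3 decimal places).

P(minor quake | spike, nearby quarry blast) ≈ 0.017

Under noisy-OR, P(spike | causes) = 1 − (1−0.044)·∏(1−qᵢ) over the active causes.
Sum P(spike|·) weighted by the priors over both values of minor quake:
  P(spike | nearby quarry blast) = 0.8566×0.985 + 0.961282×0.015
        = 0.843751 + 0.014419 = 0.858170
Configurations with minor quake contribute 0.014419, so
  P(minor quake | spike, nearby quarry blast) = 0.014419 / 0.858170 ≈ 0.017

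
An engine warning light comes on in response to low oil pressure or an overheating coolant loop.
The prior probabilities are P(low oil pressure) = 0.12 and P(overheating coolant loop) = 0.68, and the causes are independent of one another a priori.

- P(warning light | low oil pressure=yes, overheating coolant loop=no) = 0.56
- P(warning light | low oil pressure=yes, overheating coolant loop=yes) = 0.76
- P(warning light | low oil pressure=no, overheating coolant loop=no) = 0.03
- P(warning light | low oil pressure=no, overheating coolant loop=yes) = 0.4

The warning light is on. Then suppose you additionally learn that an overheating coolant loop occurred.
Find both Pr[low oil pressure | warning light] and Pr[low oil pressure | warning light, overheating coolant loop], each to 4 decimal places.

By total probability over the 4 (low oil pressure, overheating coolant loop) configurations:
  P(warning light) = 0.03×0.88×0.32 + 0.4×0.88×0.68 + 0.56×0.12×0.32 + 0.76×0.12×0.68
        = 0.008448 + 0.239360 + 0.021504 + 0.062016 = 0.331328
The terms with low oil pressure present sum to 0.083520, so
  P(low oil pressure | warning light) = 0.083520 / 0.331328 ≈ 0.2521

Now also conditioning on overheating coolant loop=true:
Enumerate both values of low oil pressure and weight by the priors:
  P(warning light | overheating coolant loop) = 0.4·0.88 + 0.76·0.12
        = 0.352000 + 0.091200 = 0.443200
Keeping only the low oil pressure-present terms gives 0.091200, so
  P(low oil pressure | warning light, overheating coolant loop) = 0.091200 / 0.443200 ≈ 0.2058
The drop from 0.2521 to 0.2058 is the explaining-away (discounting) effect.

Pr[low oil pressure | warning light] ≈ 0.2521; Pr[low oil pressure | warning light, overheating coolant loop] ≈ 0.2058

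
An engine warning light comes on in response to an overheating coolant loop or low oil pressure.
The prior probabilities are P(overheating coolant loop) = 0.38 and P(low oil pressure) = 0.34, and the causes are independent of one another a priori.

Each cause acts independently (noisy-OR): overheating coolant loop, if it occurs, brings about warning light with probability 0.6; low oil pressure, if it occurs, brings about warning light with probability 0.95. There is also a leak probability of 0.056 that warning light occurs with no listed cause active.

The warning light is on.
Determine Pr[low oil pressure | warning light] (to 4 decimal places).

Pr[low oil pressure | warning light] ≈ 0.6467

Under noisy-OR, P(warning light | causes) = 1 − (1−0.056)·∏(1−qᵢ) over the active causes.
P(warning light) = 0.056·0.62·0.66 + 0.9528·0.62·0.34 + 0.6224·0.38·0.66 + 0.98112·0.38·0.34 = 0.022915 + 0.200850 + 0.156098 + 0.126761 = 0.506624
Restricting to configurations with low oil pressure present: 0.200850 + 0.126761 = 0.327611.
Hence the posterior is 0.327611/0.506624 ≈ 0.6467.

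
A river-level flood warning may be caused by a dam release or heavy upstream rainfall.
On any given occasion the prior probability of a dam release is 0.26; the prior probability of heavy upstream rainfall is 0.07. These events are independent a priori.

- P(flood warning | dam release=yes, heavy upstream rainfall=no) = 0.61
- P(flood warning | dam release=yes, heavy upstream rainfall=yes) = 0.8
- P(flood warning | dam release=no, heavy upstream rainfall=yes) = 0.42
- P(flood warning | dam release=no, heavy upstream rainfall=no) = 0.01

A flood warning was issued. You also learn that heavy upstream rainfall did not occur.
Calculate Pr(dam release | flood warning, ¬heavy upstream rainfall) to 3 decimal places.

Pr(dam release | flood warning, ¬heavy upstream rainfall) ≈ 0.955

P(flood warning | ¬heavy upstream rainfall) = 0.01×0.74 + 0.61×0.26 = 0.007400 + 0.158600 = 0.166000
Restricting to configurations with dam release present: 0.61×0.26 = 0.158600.
Hence the posterior is 0.158600/0.166000 ≈ 0.955.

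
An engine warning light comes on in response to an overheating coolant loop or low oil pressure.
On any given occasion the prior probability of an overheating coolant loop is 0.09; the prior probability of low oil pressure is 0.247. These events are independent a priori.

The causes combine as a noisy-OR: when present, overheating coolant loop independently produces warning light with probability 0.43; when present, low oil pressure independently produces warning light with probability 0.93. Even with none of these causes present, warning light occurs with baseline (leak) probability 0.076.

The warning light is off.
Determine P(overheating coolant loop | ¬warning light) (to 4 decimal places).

Under noisy-OR, P(warning light | causes) = 1 − (1−0.076)·∏(1−qᵢ) over the active causes.
By total probability over the 4 (overheating coolant loop, low oil pressure) configurations:
  P(¬warning light) = 0.924×0.91×0.753 + 0.06468×0.91×0.247 + 0.52668×0.09×0.753 + 0.036868×0.09×0.247
        = 0.633153 + 0.014538 + 0.035693 + 0.000820 = 0.684204
The terms with overheating coolant loop present sum to 0.036513, so
  P(overheating coolant loop | ¬warning light) = 0.036513 / 0.684204 ≈ 0.0534

P(overheating coolant loop | ¬warning light) ≈ 0.0534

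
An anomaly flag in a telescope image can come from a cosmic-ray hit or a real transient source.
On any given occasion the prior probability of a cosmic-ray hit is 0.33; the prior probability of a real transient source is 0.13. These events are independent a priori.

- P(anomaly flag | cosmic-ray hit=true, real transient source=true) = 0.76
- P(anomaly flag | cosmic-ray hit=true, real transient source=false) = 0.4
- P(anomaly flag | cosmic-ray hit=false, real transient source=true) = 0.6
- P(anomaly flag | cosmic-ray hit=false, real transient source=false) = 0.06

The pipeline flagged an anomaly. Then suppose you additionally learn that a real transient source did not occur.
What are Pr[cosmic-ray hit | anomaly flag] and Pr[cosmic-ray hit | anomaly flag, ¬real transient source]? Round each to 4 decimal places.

Enumerate the 4 (cosmic-ray hit, real transient source) configurations and weight by the priors:
  P(anomaly flag) = 0.06×0.67×0.87 + 0.6×0.67×0.13 + 0.4×0.33×0.87 + 0.76×0.33×0.13
        = 0.034974 + 0.052260 + 0.114840 + 0.032604 = 0.234678
The terms with cosmic-ray hit present sum to 0.147444, so
  P(cosmic-ray hit | anomaly flag) = 0.147444 / 0.234678 ≈ 0.6283

Now also conditioning on real transient source≠true:
Weight on cosmic-ray hit=true, given the evidence: 0.4·0.33 = 0.132000
Denominator P(anomaly flag | ¬real transient source): 0.06·0.67 + 0.4·0.33 = 0.172200
P(cosmic-ray hit | anomaly flag, ¬real transient source) = 0.132000/0.172200 ≈ 0.7666
Ruling out real transient source raises the posterior on cosmic-ray hit — the flip side of explaining away.

Pr[cosmic-ray hit | anomaly flag] ≈ 0.6283; Pr[cosmic-ray hit | anomaly flag, ¬real transient source] ≈ 0.7666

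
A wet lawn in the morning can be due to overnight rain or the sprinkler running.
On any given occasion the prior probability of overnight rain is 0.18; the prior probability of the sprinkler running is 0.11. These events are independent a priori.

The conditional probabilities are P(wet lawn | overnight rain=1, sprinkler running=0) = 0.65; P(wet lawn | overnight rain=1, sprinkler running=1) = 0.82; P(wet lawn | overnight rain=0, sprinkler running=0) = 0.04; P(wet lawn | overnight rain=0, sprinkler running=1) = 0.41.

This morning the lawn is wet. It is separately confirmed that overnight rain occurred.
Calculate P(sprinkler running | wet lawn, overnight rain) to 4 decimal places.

P(sprinkler running | wet lawn, overnight rain) ≈ 0.1349

Weight on sprinkler running=true, given the evidence: 0.82×0.11 = 0.090200
Normalizer over all consistent configurations: 0.65×0.89 + 0.82×0.11 = 0.668700
Posterior = 0.090200 / 0.668700 ≈ 0.1349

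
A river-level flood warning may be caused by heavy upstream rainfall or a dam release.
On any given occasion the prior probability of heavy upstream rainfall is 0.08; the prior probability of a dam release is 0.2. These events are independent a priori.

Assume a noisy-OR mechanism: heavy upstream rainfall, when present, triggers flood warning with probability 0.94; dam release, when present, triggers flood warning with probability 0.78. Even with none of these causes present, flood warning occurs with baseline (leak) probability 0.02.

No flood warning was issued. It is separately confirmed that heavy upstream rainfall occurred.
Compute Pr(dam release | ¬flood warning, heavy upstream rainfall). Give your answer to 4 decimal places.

Under noisy-OR, P(flood warning | causes) = 1 − (1−0.02)·∏(1−qᵢ) over the active causes.
P(¬flood warning | heavy upstream rainfall) = 0.0588·0.8 + 0.012936·0.2 = 0.047040 + 0.002587 = 0.049627
The dam release-present share is 0.012936·0.2 = 0.002587.
Hence the posterior is 0.002587/0.049627 ≈ 0.0521.

Pr(dam release | ¬flood warning, heavy upstream rainfall) ≈ 0.0521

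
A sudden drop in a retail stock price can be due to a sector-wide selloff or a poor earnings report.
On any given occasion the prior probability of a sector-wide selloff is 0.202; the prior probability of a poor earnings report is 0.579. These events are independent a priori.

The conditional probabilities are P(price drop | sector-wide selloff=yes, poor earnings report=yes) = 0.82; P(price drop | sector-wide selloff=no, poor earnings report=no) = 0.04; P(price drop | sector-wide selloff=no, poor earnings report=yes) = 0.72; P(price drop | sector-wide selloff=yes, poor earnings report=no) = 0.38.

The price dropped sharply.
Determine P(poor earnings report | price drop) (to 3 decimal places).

P(price drop) = 0.04*0.798*0.421 + 0.72*0.798*0.579 + 0.38*0.202*0.421 + 0.82*0.202*0.579 = 0.013438 + 0.332670 + 0.032316 + 0.095906 = 0.474330
The poor earnings report-present share is 0.332670 + 0.095906 = 0.428576.
Hence the posterior is 0.428576/0.474330 ≈ 0.904.

P(poor earnings report | price drop) ≈ 0.904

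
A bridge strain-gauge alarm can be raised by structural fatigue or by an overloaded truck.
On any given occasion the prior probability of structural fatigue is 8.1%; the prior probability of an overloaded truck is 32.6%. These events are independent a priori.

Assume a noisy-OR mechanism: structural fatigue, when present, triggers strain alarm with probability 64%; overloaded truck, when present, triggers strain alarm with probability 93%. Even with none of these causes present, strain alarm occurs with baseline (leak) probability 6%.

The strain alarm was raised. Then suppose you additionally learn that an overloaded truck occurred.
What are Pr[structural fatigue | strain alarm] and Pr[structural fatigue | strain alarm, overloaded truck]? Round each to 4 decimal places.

Pr[structural fatigue | strain alarm] ≈ 0.1633; Pr[structural fatigue | strain alarm, overloaded truck] ≈ 0.0843

Under noisy-OR, P(strain alarm | causes) = 1 − (1−0.06)·∏(1−qᵢ) over the active causes.
Weight on structural fatigue=true, given the evidence: 0.036119 + 0.025780 = 0.061899
Denominator P(strain alarm): 0.06·0.919·0.674 + 0.9342·0.919·0.326 + 0.6616·0.081·0.674 + 0.976312·0.081·0.326 = 0.378944
Posterior = 0.061899 / 0.378944 ≈ 0.1633

Now condition on the additional information:
By total probability over both values of structural fatigue:
  P(strain alarm | overloaded truck) = 0.9342·0.919 + 0.976312·0.081
        = 0.858530 + 0.079081 = 0.937611
The terms with structural fatigue present sum to 0.079081, so
  P(structural fatigue | strain alarm, overloaded truck) = 0.079081 / 0.937611 ≈ 0.0843
— overloaded truck explains away the evidence for structural fatigue.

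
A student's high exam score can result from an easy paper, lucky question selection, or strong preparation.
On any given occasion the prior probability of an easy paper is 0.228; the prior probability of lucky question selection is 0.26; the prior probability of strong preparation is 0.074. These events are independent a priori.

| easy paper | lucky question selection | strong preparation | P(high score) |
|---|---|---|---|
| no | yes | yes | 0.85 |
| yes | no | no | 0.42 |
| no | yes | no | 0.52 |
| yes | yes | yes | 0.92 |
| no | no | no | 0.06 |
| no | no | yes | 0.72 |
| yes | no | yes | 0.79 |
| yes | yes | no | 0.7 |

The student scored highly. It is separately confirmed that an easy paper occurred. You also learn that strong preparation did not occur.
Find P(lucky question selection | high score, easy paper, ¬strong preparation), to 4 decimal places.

P(lucky question selection | high score, easy paper, ¬strong preparation) ≈ 0.3693

Sum P(high score|·) weighted by the priors over both values of lucky question selection:
  P(high score | easy paper, ¬strong preparation) = 0.42*0.74 + 0.7*0.26
        = 0.310800 + 0.182000 = 0.492800
The terms with lucky question selection present sum to 0.182000, so
  P(lucky question selection | high score, easy paper, ¬strong preparation) = 0.182000 / 0.492800 ≈ 0.3693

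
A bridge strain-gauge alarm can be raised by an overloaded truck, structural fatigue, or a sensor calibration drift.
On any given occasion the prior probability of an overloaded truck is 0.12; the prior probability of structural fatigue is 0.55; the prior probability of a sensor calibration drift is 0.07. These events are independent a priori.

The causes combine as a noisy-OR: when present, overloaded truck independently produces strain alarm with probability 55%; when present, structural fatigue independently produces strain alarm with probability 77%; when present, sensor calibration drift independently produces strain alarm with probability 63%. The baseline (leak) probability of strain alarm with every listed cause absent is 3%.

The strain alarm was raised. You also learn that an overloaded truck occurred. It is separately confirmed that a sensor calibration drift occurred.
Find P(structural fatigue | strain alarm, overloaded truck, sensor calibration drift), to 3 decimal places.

Under noisy-OR, P(strain alarm | causes) = 1 − (1−0.03)·∏(1−qᵢ) over the active causes.
Weight on structural fatigue=true, given the evidence: 0.962854×0.55 = 0.529570
Denominator P(strain alarm | overloaded truck, sensor calibration drift): 0.838495×0.45 + 0.962854×0.55 = 0.906893
P(structural fatigue | strain alarm, overloaded truck, sensor calibration drift) = 0.529570/0.906893 ≈ 0.584

P(structural fatigue | strain alarm, overloaded truck, sensor calibration drift) ≈ 0.584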